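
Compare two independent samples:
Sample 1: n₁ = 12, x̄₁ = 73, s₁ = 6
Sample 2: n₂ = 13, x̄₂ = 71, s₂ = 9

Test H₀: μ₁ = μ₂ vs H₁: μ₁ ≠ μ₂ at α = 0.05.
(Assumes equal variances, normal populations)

Pooled variance: s²_p = [11×6² + 12×9²]/(23) = 59.4783
s_p = 7.7122
SE = s_p×√(1/n₁ + 1/n₂) = 7.7122×√(1/12 + 1/13) = 3.0874
t = (x̄₁ - x̄₂)/SE = (73 - 71)/3.0874 = 0.6478
df = 23, t-critical = ±2.069
Decision: fail to reject H₀

Answer: t = 0.6478, fail to reject H₀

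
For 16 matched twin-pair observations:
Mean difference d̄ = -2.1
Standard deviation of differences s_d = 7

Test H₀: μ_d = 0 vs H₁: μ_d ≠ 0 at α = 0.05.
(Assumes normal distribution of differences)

Answer: t = -1.2000, fail to reject H₀

Derivation:
df = n - 1 = 15
SE = s_d/√n = 7/√16 = 1.7500
t = d̄/SE = -2.1/1.7500 = -1.2000
Critical value: t_{0.025,15} = ±2.131
p-value ≈ 0.2487
Decision: fail to reject H₀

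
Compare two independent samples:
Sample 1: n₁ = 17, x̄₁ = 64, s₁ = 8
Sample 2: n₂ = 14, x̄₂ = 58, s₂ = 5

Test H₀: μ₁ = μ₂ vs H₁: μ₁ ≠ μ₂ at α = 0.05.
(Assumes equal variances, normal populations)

Pooled variance: s²_p = [16×8² + 13×5²]/(29) = 46.5172
s_p = 6.8204
SE = s_p×√(1/n₁ + 1/n₂) = 6.8204×√(1/17 + 1/14) = 2.4615
t = (x̄₁ - x̄₂)/SE = (64 - 58)/2.4615 = 2.4375
df = 29, t-critical = ±2.045
Decision: reject H₀

Answer: t = 2.4375, reject H₀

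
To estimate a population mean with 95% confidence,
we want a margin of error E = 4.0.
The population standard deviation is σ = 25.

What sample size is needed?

Answer: n = 151

Derivation:
z_0.025 = 1.960
n = (z×σ/E)² = (1.960×25/4.0)²
n = 150.0625
Round up: n = 151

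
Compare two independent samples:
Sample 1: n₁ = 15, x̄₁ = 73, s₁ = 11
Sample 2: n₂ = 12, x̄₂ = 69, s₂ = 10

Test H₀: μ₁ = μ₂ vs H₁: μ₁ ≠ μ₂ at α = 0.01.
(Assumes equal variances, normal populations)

Pooled variance: s²_p = [14×11² + 11×10²]/(25) = 111.7600
s_p = 10.5717
SE = s_p×√(1/n₁ + 1/n₂) = 10.5717×√(1/15 + 1/12) = 4.0944
t = (x̄₁ - x̄₂)/SE = (73 - 69)/4.0944 = 0.9769
df = 25, t-critical = ±2.787
Decision: fail to reject H₀

Answer: t = 0.9769, fail to reject H₀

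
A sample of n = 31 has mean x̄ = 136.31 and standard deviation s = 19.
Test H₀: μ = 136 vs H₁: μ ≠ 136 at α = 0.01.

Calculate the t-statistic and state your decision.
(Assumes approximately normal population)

df = n - 1 = 30
SE = s/√n = 19/√31 = 3.4125
t = (x̄ - μ₀)/SE = (136.31 - 136)/3.4125 = 0.0908
Critical value: t_{0.005,30} = ±2.750
p-value ≈ 0.9283
Decision: fail to reject H₀

Answer: t = 0.0908, fail to reject H₀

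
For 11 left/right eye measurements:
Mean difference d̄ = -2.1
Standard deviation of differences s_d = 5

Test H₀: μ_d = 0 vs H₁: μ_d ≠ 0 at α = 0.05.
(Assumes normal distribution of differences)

Answer: t = -1.3929, fail to reject H₀

Derivation:
df = n - 1 = 10
SE = s_d/√n = 5/√11 = 1.5076
t = d̄/SE = -2.1/1.5076 = -1.3929
Critical value: t_{0.025,10} = ±2.228
p-value ≈ 0.1938
Decision: fail to reject H₀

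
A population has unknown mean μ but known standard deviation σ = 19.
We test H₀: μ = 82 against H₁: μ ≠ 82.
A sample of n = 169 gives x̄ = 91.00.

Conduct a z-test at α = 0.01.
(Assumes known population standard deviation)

Standard error: SE = σ/√n = 19/√169 = 1.4615
z-statistic: z = (x̄ - μ₀)/SE = (91.00 - 82)/1.4615 = 6.1581
Critical value: ±2.576
p-value < 0.0001
Decision: reject H₀

Answer: z = 6.1581, reject H₀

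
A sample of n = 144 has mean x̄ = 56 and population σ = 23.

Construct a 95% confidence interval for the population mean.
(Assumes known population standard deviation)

Confidence level: 95%, α = 0.05
z_0.025 = 1.960
SE = σ/√n = 23/√144 = 1.9167
Margin of error = 1.960 × 1.9167 = 3.7567
CI: x̄ ± margin = 56 ± 3.7567
CI: (52.2433, 59.7567)

Answer: (52.2433, 59.7567)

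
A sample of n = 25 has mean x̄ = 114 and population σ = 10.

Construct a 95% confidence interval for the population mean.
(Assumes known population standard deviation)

Answer: (110.0800, 117.9200)

Derivation:
Confidence level: 95%, α = 0.05
z_0.025 = 1.960
SE = σ/√n = 10/√25 = 2.0000
Margin of error = 1.960 × 2.0000 = 3.9200
CI: x̄ ± margin = 114 ± 3.9200
CI: (110.0800, 117.9200)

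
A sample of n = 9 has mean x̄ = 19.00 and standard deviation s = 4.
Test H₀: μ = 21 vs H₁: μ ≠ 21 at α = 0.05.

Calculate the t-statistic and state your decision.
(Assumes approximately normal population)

Answer: t = -1.5000, fail to reject H₀

Derivation:
df = n - 1 = 8
SE = s/√n = 4/√9 = 1.3333
t = (x̄ - μ₀)/SE = (19.00 - 21)/1.3333 = -1.5000
Critical value: t_{0.025,8} = ±2.306
p-value ≈ 0.1720
Decision: fail to reject H₀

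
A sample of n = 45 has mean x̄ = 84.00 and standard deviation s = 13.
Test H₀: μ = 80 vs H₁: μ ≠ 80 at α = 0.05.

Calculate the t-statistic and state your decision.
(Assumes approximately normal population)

df = n - 1 = 44
SE = s/√n = 13/√45 = 1.9379
t = (x̄ - μ₀)/SE = (84.00 - 80)/1.9379 = 2.0641
Critical value: t_{0.025,44} = ±2.015
p-value ≈ 0.0449
Decision: reject H₀

Answer: t = 2.0641, reject H₀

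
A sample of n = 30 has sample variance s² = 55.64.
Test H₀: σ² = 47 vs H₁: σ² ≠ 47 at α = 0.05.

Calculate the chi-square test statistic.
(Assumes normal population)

df = n - 1 = 29
χ² = (n-1)s²/σ₀² = 29×55.64/47 = 34.3311
Critical values: χ²_{0.975,29} = 16.047, χ²_{0.025,29} = 45.722
Rejection region: χ² < 16.047 or χ² > 45.722
Decision: fail to reject H₀

Answer: χ² = 34.3311, fail to reject H₀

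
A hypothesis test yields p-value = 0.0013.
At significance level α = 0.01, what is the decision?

Answer: reject H₀

Derivation:
Compare p-value to α:
0.0013 < 0.01
Decision: reject H₀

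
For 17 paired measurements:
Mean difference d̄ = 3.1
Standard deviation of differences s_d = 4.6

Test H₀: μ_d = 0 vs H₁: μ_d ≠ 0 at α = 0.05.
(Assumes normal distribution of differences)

Answer: t = 2.7785, reject H₀

Derivation:
df = n - 1 = 16
SE = s_d/√n = 4.6/√17 = 1.1157
t = d̄/SE = 3.1/1.1157 = 2.7785
Critical value: t_{0.025,16} = ±2.120
p-value ≈ 0.0134
Decision: reject H₀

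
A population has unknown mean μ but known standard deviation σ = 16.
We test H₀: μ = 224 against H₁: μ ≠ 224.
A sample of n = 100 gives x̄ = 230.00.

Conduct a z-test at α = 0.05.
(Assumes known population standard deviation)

Standard error: SE = σ/√n = 16/√100 = 1.6000
z-statistic: z = (x̄ - μ₀)/SE = (230.00 - 224)/1.6000 = 3.7500
Critical value: ±1.960
p-value = 0.0002
Decision: reject H₀

Answer: z = 3.7500, reject H₀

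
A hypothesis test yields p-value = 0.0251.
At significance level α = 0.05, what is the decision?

Answer: reject H₀

Derivation:
Compare p-value to α:
0.0251 < 0.05
Decision: reject H₀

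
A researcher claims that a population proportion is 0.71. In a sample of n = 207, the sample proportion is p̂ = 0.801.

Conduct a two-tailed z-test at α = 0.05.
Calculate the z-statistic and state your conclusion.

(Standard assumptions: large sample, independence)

Answer: z = 2.8853, reject H₀

Derivation:
H₀: p = 0.71, H₁: p ≠ 0.71
Standard error: SE = √(p₀(1-p₀)/n) = √(0.71×0.29/207) = 0.031539
z-statistic: z = (p̂ - p₀)/SE = (0.801 - 0.71)/0.031539 = 2.8853
Critical value: z_0.025 = ±1.960
p-value = 0.0039
Decision: reject H₀ at α = 0.05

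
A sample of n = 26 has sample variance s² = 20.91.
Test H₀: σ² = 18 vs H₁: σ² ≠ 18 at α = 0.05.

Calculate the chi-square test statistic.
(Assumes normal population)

Answer: χ² = 29.0417, fail to reject H₀

Derivation:
df = n - 1 = 25
χ² = (n-1)s²/σ₀² = 25×20.91/18 = 29.0417
Critical values: χ²_{0.975,25} = 13.120, χ²_{0.025,25} = 40.646
Rejection region: χ² < 13.120 or χ² > 40.646
Decision: fail to reject H₀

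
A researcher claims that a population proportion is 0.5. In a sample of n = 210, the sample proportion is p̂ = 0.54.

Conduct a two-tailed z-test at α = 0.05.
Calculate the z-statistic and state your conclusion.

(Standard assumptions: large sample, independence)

H₀: p = 0.5, H₁: p ≠ 0.5
Standard error: SE = √(p₀(1-p₀)/n) = √(0.5×0.5/210) = 0.034503
z-statistic: z = (p̂ - p₀)/SE = (0.54 - 0.5)/0.034503 = 1.1593
Critical value: z_0.025 = ±1.960
p-value = 0.2463
Decision: fail to reject H₀ at α = 0.05

Answer: z = 1.1593, fail to reject H₀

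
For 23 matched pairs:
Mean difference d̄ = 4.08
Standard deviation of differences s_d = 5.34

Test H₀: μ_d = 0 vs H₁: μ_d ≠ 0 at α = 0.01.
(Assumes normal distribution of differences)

Answer: t = 3.6641, reject H₀

Derivation:
df = n - 1 = 22
SE = s_d/√n = 5.34/√23 = 1.1135
t = d̄/SE = 4.08/1.1135 = 3.6641
Critical value: t_{0.005,22} = ±2.819
p-value ≈ 0.0014
Decision: reject H₀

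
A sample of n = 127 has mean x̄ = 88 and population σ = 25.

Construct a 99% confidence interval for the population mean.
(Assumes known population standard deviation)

Confidence level: 99%, α = 0.01
z_0.005 = 2.576
SE = σ/√n = 25/√127 = 2.2184
Margin of error = 2.576 × 2.2184 = 5.7146
CI: x̄ ± margin = 88 ± 5.7146
CI: (82.2854, 93.7146)

Answer: (82.2854, 93.7146)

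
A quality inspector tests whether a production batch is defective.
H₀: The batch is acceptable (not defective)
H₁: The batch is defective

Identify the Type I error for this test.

Type I error (α): Rejecting H₀ when H₀ is true
Type II error (β): Failing to reject H₀ when H₁ is true

Answer: Rejecting an acceptable batch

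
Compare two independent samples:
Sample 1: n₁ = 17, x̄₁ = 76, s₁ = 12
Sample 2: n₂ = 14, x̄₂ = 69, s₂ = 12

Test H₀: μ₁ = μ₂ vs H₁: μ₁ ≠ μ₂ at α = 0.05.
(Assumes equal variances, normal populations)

Answer: t = 1.6163, fail to reject H₀

Derivation:
Pooled variance: s²_p = [16×12² + 13×12²]/(29) = 144.0000
s_p = 12.0000
SE = s_p×√(1/n₁ + 1/n₂) = 12.0000×√(1/17 + 1/14) = 4.3309
t = (x̄₁ - x̄₂)/SE = (76 - 69)/4.3309 = 1.6163
df = 29, t-critical = ±2.045
Decision: fail to reject H₀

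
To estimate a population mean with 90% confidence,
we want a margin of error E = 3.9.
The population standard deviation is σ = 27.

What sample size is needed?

z_0.05 = 1.645
n = (z×σ/E)² = (1.645×27/3.9)²
n = 129.6971
Round up: n = 130

Answer: n = 130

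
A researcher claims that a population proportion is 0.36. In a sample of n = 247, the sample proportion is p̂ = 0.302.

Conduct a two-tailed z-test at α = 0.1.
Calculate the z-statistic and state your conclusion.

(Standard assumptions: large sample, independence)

Answer: z = -1.8990, reject H₀

Derivation:
H₀: p = 0.36, H₁: p ≠ 0.36
Standard error: SE = √(p₀(1-p₀)/n) = √(0.36×0.64/247) = 0.030542
z-statistic: z = (p̂ - p₀)/SE = (0.302 - 0.36)/0.030542 = -1.8990
Critical value: z_0.05 = ±1.645
p-value = 0.0576
Decision: reject H₀ at α = 0.1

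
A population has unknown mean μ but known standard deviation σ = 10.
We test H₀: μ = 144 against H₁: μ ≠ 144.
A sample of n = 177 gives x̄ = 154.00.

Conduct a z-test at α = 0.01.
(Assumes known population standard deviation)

Standard error: SE = σ/√n = 10/√177 = 0.7516
z-statistic: z = (x̄ - μ₀)/SE = (154.00 - 144)/0.7516 = 13.3049
Critical value: ±2.576
p-value < 0.0001
Decision: reject H₀

Answer: z = 13.3049, reject H₀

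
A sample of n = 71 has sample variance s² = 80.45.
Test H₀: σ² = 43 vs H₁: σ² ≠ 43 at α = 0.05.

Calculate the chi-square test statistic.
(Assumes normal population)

df = n - 1 = 70
χ² = (n-1)s²/σ₀² = 70×80.45/43 = 130.9651
Critical values: χ²_{0.975,70} = 48.758, χ²_{0.025,70} = 95.023
Rejection region: χ² < 48.758 or χ² > 95.023
Decision: reject H₀

Answer: χ² = 130.9651, reject H₀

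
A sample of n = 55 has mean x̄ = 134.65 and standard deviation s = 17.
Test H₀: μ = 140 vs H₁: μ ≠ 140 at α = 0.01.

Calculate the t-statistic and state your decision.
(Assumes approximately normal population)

df = n - 1 = 54
SE = s/√n = 17/√55 = 2.2923
t = (x̄ - μ₀)/SE = (134.65 - 140)/2.2923 = -2.3339
Critical value: t_{0.005,54} = ±2.670
p-value ≈ 0.0234
Decision: fail to reject H₀

Answer: t = -2.3339, fail to reject H₀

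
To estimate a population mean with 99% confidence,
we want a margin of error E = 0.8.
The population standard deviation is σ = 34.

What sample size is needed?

Answer: n = 11986

Derivation:
z_0.005 = 2.576
n = (z×σ/E)² = (2.576×34/0.8)²
n = 11985.8704
Round up: n = 11986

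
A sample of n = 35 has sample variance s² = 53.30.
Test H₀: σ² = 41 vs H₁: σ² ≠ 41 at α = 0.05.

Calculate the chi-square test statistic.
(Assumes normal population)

df = n - 1 = 34
χ² = (n-1)s²/σ₀² = 34×53.30/41 = 44.2000
Critical values: χ²_{0.975,34} = 19.806, χ²_{0.025,34} = 51.966
Rejection region: χ² < 19.806 or χ² > 51.966
Decision: fail to reject H₀

Answer: χ² = 44.2000, fail to reject H₀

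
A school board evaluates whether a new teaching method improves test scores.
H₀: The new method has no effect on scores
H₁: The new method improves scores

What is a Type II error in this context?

Type I error (α): Rejecting H₀ when H₀ is true
Type II error (β): Failing to reject H₀ when H₁ is true

Answer: Failing to adopt an effective teaching method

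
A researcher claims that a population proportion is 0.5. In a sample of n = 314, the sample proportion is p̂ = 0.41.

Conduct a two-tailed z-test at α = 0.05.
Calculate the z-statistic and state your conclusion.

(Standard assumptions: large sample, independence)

H₀: p = 0.5, H₁: p ≠ 0.5
Standard error: SE = √(p₀(1-p₀)/n) = √(0.5×0.5/314) = 0.028217
z-statistic: z = (p̂ - p₀)/SE = (0.41 - 0.5)/0.028217 = -3.1896
Critical value: z_0.025 = ±1.960
p-value = 0.0014
Decision: reject H₀ at α = 0.05

Answer: z = -3.1896, reject H₀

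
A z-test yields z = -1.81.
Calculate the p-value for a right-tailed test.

For z = -1.81:
p = P(Z > -1.81) = 1 - Φ(-1.81) = 0.9649

Answer: p-value ≈ 0.9649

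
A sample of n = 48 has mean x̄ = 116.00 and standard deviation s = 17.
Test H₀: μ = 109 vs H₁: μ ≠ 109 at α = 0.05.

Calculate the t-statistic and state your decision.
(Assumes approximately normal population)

df = n - 1 = 47
SE = s/√n = 17/√48 = 2.4537
t = (x̄ - μ₀)/SE = (116.00 - 109)/2.4537 = 2.8528
Critical value: t_{0.025,47} = ±2.012
p-value ≈ 0.0064
Decision: reject H₀

Answer: t = 2.8528, reject H₀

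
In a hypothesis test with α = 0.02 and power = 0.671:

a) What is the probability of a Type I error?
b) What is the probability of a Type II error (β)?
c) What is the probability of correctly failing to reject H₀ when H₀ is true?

a) Type I error probability = α = 0.02
b) Power = P(reject H₀ | H₁ true) = 1 - β = 0.671, so Type II error probability = β = 1 - Power = 0.329
c) P(fail to reject H₀ | H₀ true) = 1 - α = 0.98

Answer: a) 0.02, b) 0.329, c) 0.98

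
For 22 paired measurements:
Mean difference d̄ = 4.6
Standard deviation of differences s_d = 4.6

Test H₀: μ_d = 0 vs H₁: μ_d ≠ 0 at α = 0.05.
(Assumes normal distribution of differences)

Answer: t = 4.6905, reject H₀

Derivation:
df = n - 1 = 21
SE = s_d/√n = 4.6/√22 = 0.9807
t = d̄/SE = 4.6/0.9807 = 4.6905
Critical value: t_{0.025,21} = ±2.080
p-value ≈ 0.0001
Decision: reject H₀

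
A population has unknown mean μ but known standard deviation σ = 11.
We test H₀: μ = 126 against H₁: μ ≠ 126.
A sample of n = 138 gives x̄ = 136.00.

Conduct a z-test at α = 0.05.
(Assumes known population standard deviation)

Standard error: SE = σ/√n = 11/√138 = 0.9364
z-statistic: z = (x̄ - μ₀)/SE = (136.00 - 126)/0.9364 = 10.6792
Critical value: ±1.960
p-value < 0.0001
Decision: reject H₀

Answer: z = 10.6792, reject H₀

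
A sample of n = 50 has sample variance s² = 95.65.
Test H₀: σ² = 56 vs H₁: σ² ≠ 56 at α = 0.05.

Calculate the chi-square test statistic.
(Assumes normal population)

Answer: χ² = 83.6938, reject H₀

Derivation:
df = n - 1 = 49
χ² = (n-1)s²/σ₀² = 49×95.65/56 = 83.6938
Critical values: χ²_{0.975,49} = 31.555, χ²_{0.025,49} = 70.222
Rejection region: χ² < 31.555 or χ² > 70.222
Decision: reject H₀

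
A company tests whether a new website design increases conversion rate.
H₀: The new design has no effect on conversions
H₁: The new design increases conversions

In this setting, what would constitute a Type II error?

Answer: Keeping the old design when the new one would have increased conversions

Derivation:
Type I error: rejecting H₀ when it is actually true (false positive).
Type II error: failing to reject H₀ when H₁ is actually true (false negative).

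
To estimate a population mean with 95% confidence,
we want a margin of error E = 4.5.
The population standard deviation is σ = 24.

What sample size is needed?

z_0.025 = 1.960
n = (z×σ/E)² = (1.960×24/4.5)²
n = 109.2722
Round up: n = 110

Answer: n = 110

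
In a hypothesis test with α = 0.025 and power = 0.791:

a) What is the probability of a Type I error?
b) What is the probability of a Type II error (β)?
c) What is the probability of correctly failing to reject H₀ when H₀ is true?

a) Type I error probability = α = 0.025
b) Power = P(reject H₀ | H₁ true) = 1 - β = 0.791, so Type II error probability = β = 1 - Power = 0.209
c) P(fail to reject H₀ | H₀ true) = 1 - α = 0.975

Answer: a) 0.025, b) 0.209, c) 0.975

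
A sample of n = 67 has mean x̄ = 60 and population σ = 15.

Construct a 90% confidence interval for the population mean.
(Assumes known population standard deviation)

Confidence level: 90%, α = 0.1
z_0.05 = 1.645
SE = σ/√n = 15/√67 = 1.8325
Margin of error = 1.645 × 1.8325 = 3.0145
CI: x̄ ± margin = 60 ± 3.0145
CI: (56.9855, 63.0145)

Answer: (56.9855, 63.0145)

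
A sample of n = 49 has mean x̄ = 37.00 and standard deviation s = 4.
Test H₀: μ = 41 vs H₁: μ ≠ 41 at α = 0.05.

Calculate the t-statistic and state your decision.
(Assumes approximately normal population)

df = n - 1 = 48
SE = s/√n = 4/√49 = 0.5714
t = (x̄ - μ₀)/SE = (37.00 - 41)/0.5714 = -7.0004
Critical value: t_{0.025,48} = ±2.011
p-value < 0.0001
Decision: reject H₀

Answer: t = -7.0004, reject H₀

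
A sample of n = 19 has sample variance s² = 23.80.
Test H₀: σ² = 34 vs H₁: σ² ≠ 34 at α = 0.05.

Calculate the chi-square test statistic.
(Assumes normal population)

df = n - 1 = 18
χ² = (n-1)s²/σ₀² = 18×23.80/34 = 12.6000
Critical values: χ²_{0.975,18} = 8.231, χ²_{0.025,18} = 31.526
Rejection region: χ² < 8.231 or χ² > 31.526
Decision: fail to reject H₀

Answer: χ² = 12.6000, fail to reject H₀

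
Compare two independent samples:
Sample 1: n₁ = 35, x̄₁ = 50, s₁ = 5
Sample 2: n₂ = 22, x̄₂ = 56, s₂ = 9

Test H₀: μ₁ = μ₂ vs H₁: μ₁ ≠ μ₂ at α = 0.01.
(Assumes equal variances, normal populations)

Answer: t = -3.2380, reject H₀

Derivation:
Pooled variance: s²_p = [34×5² + 21×9²]/(55) = 46.3818
s_p = 6.8104
SE = s_p×√(1/n₁ + 1/n₂) = 6.8104×√(1/35 + 1/22) = 1.8530
t = (x̄₁ - x̄₂)/SE = (50 - 56)/1.8530 = -3.2380
df = 55, t-critical = ±2.668
Decision: reject H₀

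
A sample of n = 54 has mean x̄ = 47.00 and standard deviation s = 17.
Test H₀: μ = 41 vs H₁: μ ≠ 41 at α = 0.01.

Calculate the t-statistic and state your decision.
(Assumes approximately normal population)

Answer: t = 2.5936, fail to reject H₀

Derivation:
df = n - 1 = 53
SE = s/√n = 17/√54 = 2.3134
t = (x̄ - μ₀)/SE = (47.00 - 41)/2.3134 = 2.5936
Critical value: t_{0.005,53} = ±2.672
p-value ≈ 0.0123
Decision: fail to reject H₀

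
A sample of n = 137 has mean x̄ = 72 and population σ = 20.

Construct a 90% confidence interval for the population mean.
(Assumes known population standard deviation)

Confidence level: 90%, α = 0.1
z_0.05 = 1.645
SE = σ/√n = 20/√137 = 1.7087
Margin of error = 1.645 × 1.7087 = 2.8108
CI: x̄ ± margin = 72 ± 2.8108
CI: (69.1892, 74.8108)

Answer: (69.1892, 74.8108)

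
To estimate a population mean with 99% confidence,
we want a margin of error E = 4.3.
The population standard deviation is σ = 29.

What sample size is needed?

Answer: n = 302

Derivation:
z_0.005 = 2.576
n = (z×σ/E)² = (2.576×29/4.3)²
n = 301.8219
Round up: n = 302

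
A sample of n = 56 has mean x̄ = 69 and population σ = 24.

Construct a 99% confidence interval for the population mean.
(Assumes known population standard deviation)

Answer: (60.7385, 77.2615)

Derivation:
Confidence level: 99%, α = 0.01
z_0.005 = 2.576
SE = σ/√n = 24/√56 = 3.2071
Margin of error = 2.576 × 3.2071 = 8.2615
CI: x̄ ± margin = 69 ± 8.2615
CI: (60.7385, 77.2615)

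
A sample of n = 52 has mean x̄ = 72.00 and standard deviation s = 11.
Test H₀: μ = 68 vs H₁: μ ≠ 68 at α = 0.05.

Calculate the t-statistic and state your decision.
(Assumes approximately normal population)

df = n - 1 = 51
SE = s/√n = 11/√52 = 1.5254
t = (x̄ - μ₀)/SE = (72.00 - 68)/1.5254 = 2.6223
Critical value: t_{0.025,51} = ±2.008
p-value ≈ 0.0115
Decision: reject H₀

Answer: t = 2.6223, reject H₀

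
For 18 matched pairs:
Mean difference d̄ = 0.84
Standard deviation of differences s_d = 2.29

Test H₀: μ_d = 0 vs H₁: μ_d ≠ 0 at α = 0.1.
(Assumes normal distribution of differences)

df = n - 1 = 17
SE = s_d/√n = 2.29/√18 = 0.5398
t = d̄/SE = 0.84/0.5398 = 1.5561
Critical value: t_{0.05,17} = ±1.740
p-value ≈ 0.1381
Decision: fail to reject H₀

Answer: t = 1.5561, fail to reject H₀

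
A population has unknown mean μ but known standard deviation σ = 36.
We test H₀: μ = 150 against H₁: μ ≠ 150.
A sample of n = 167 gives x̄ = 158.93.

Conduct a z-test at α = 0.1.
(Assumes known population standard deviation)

Standard error: SE = σ/√n = 36/√167 = 2.7858
z-statistic: z = (x̄ - μ₀)/SE = (158.93 - 150)/2.7858 = 3.2055
Critical value: ±1.645
p-value = 0.0013
Decision: reject H₀

Answer: z = 3.2055, reject H₀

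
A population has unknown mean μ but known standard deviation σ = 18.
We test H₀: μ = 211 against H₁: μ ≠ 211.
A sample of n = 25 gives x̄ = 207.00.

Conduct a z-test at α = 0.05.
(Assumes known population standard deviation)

Answer: z = -1.1111, fail to reject H₀

Derivation:
Standard error: SE = σ/√n = 18/√25 = 3.6000
z-statistic: z = (x̄ - μ₀)/SE = (207.00 - 211)/3.6000 = -1.1111
Critical value: ±1.960
p-value = 0.2665
Decision: fail to reject H₀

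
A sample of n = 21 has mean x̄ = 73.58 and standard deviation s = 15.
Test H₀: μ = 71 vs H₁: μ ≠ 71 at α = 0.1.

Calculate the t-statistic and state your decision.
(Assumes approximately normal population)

df = n - 1 = 20
SE = s/√n = 15/√21 = 3.2733
t = (x̄ - μ₀)/SE = (73.58 - 71)/3.2733 = 0.7882
Critical value: t_{0.05,20} = ±1.725
p-value ≈ 0.4398
Decision: fail to reject H₀

Answer: t = 0.7882, fail to reject H₀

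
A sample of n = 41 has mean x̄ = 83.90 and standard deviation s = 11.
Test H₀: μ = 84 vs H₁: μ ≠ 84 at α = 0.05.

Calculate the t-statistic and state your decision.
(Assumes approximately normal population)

df = n - 1 = 40
SE = s/√n = 11/√41 = 1.7179
t = (x̄ - μ₀)/SE = (83.90 - 84)/1.7179 = -0.0582
Critical value: t_{0.025,40} = ±2.021
p-value ≈ 0.9539
Decision: fail to reject H₀

Answer: t = -0.0582, fail to reject H₀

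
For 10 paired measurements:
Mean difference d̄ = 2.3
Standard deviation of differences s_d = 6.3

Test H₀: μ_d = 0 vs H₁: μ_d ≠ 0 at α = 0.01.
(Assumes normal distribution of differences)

df = n - 1 = 9
SE = s_d/√n = 6.3/√10 = 1.9922
t = d̄/SE = 2.3/1.9922 = 1.1545
Critical value: t_{0.005,9} = ±3.250
p-value ≈ 0.2780
Decision: fail to reject H₀

Answer: t = 1.1545, fail to reject H₀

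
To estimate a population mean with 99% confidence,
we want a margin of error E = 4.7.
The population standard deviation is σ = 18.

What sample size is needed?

z_0.005 = 2.576
n = (z×σ/E)² = (2.576×18/4.7)²
n = 97.3287
Round up: n = 98

Answer: n = 98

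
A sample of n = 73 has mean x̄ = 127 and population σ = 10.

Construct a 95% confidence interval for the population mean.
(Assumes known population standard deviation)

Answer: (124.7060, 129.2940)

Derivation:
Confidence level: 95%, α = 0.05
z_0.025 = 1.960
SE = σ/√n = 10/√73 = 1.1704
Margin of error = 1.960 × 1.1704 = 2.2940
CI: x̄ ± margin = 127 ± 2.2940
CI: (124.7060, 129.2940)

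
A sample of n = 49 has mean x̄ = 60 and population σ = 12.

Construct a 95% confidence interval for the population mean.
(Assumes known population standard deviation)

Confidence level: 95%, α = 0.05
z_0.025 = 1.960
SE = σ/√n = 12/√49 = 1.7143
Margin of error = 1.960 × 1.7143 = 3.3600
CI: x̄ ± margin = 60 ± 3.3600
CI: (56.6400, 63.3600)

Answer: (56.6400, 63.3600)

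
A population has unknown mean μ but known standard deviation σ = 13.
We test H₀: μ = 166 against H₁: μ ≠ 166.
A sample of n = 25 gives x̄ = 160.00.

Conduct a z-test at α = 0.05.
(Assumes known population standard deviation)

Answer: z = -2.3077, reject H₀

Derivation:
Standard error: SE = σ/√n = 13/√25 = 2.6000
z-statistic: z = (x̄ - μ₀)/SE = (160.00 - 166)/2.6000 = -2.3077
Critical value: ±1.960
p-value = 0.0210
Decision: reject H₀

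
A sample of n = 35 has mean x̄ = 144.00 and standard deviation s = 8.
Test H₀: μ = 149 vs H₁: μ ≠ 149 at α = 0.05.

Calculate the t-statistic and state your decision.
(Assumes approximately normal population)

df = n - 1 = 34
SE = s/√n = 8/√35 = 1.3522
t = (x̄ - μ₀)/SE = (144.00 - 149)/1.3522 = -3.6977
Critical value: t_{0.025,34} = ±2.032
p-value ≈ 0.0008
Decision: reject H₀

Answer: t = -3.6977, reject H₀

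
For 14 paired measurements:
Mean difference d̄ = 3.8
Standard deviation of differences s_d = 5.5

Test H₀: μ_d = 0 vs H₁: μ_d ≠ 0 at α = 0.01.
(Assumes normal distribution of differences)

df = n - 1 = 13
SE = s_d/√n = 5.5/√14 = 1.4699
t = d̄/SE = 3.8/1.4699 = 2.5852
Critical value: t_{0.005,13} = ±3.012
p-value ≈ 0.0226
Decision: fail to reject H₀

Answer: t = 2.5852, fail to reject H₀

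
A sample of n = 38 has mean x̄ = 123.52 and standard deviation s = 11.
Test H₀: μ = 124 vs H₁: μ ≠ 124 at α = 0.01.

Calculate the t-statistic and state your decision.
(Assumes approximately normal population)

Answer: t = -0.2690, fail to reject H₀

Derivation:
df = n - 1 = 37
SE = s/√n = 11/√38 = 1.7844
t = (x̄ - μ₀)/SE = (123.52 - 124)/1.7844 = -0.2690
Critical value: t_{0.005,37} = ±2.715
p-value ≈ 0.7894
Decision: fail to reject H₀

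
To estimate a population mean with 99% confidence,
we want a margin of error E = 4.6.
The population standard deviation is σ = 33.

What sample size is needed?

Answer: n = 342

Derivation:
z_0.005 = 2.576
n = (z×σ/E)² = (2.576×33/4.6)²
n = 341.5104
Round up: n = 342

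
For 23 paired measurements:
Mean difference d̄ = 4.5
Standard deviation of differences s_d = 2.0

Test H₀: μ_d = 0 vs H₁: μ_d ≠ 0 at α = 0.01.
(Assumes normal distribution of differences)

Answer: t = 10.7914, reject H₀

Derivation:
df = n - 1 = 22
SE = s_d/√n = 2.0/√23 = 0.4170
t = d̄/SE = 4.5/0.4170 = 10.7914
Critical value: t_{0.005,22} = ±2.819
p-value < 0.0001
Decision: reject H₀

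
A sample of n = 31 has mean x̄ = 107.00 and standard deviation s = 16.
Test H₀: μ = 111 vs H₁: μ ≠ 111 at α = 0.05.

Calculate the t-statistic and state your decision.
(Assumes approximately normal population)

Answer: t = -1.3919, fail to reject H₀

Derivation:
df = n - 1 = 30
SE = s/√n = 16/√31 = 2.8737
t = (x̄ - μ₀)/SE = (107.00 - 111)/2.8737 = -1.3919
Critical value: t_{0.025,30} = ±2.042
p-value ≈ 0.1742
Decision: fail to reject H₀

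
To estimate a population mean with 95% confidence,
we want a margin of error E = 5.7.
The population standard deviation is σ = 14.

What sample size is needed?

Answer: n = 24

Derivation:
z_0.025 = 1.960
n = (z×σ/E)² = (1.960×14/5.7)²
n = 23.1749
Round up: n = 24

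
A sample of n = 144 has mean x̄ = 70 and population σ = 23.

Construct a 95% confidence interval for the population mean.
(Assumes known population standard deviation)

Confidence level: 95%, α = 0.05
z_0.025 = 1.960
SE = σ/√n = 23/√144 = 1.9167
Margin of error = 1.960 × 1.9167 = 3.7567
CI: x̄ ± margin = 70 ± 3.7567
CI: (66.2433, 73.7567)

Answer: (66.2433, 73.7567)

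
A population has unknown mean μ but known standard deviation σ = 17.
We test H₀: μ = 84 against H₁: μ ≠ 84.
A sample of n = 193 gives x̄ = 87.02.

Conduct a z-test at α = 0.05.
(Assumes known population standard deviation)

Answer: z = 2.4679, reject H₀

Derivation:
Standard error: SE = σ/√n = 17/√193 = 1.2237
z-statistic: z = (x̄ - μ₀)/SE = (87.02 - 84)/1.2237 = 2.4679
Critical value: ±1.960
p-value = 0.0136
Decision: reject H₀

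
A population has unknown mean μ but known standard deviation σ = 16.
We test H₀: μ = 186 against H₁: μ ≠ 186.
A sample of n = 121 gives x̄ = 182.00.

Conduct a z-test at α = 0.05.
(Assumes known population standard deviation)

Standard error: SE = σ/√n = 16/√121 = 1.4545
z-statistic: z = (x̄ - μ₀)/SE = (182.00 - 186)/1.4545 = -2.7501
Critical value: ±1.960
p-value = 0.0060
Decision: reject H₀

Answer: z = -2.7501, reject H₀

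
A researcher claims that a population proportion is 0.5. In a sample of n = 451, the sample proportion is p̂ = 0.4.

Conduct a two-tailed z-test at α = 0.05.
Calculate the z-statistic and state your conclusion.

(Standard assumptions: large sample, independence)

Answer: z = -4.2474, reject H₀

Derivation:
H₀: p = 0.5, H₁: p ≠ 0.5
Standard error: SE = √(p₀(1-p₀)/n) = √(0.5×0.5/451) = 0.023544
z-statistic: z = (p̂ - p₀)/SE = (0.4 - 0.5)/0.023544 = -4.2474
Critical value: z_0.025 = ±1.960
p-value < 0.0001
Decision: reject H₀ at α = 0.05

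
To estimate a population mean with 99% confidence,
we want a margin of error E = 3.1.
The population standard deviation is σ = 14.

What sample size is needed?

z_0.005 = 2.576
n = (z×σ/E)² = (2.576×14/3.1)²
n = 135.3394
Round up: n = 136

Answer: n = 136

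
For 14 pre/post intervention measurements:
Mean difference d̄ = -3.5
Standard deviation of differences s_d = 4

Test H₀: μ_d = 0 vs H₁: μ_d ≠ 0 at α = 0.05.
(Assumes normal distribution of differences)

Answer: t = -3.2741, reject H₀

Derivation:
df = n - 1 = 13
SE = s_d/√n = 4/√14 = 1.0690
t = d̄/SE = -3.5/1.0690 = -3.2741
Critical value: t_{0.025,13} = ±2.160
p-value ≈ 0.0060
Decision: reject H₀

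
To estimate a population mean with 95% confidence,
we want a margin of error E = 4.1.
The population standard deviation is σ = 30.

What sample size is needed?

Answer: n = 206

Derivation:
z_0.025 = 1.960
n = (z×σ/E)² = (1.960×30/4.1)²
n = 205.6776
Round up: n = 206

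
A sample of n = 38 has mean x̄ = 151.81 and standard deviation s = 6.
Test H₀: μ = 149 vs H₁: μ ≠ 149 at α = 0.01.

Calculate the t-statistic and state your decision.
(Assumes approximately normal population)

Answer: t = 2.8871, reject H₀

Derivation:
df = n - 1 = 37
SE = s/√n = 6/√38 = 0.9733
t = (x̄ - μ₀)/SE = (151.81 - 149)/0.9733 = 2.8871
Critical value: t_{0.005,37} = ±2.715
p-value ≈ 0.0065
Decision: reject H₀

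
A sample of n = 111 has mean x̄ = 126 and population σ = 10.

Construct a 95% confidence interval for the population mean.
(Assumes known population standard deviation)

Answer: (124.1396, 127.8604)

Derivation:
Confidence level: 95%, α = 0.05
z_0.025 = 1.960
SE = σ/√n = 10/√111 = 0.9492
Margin of error = 1.960 × 0.9492 = 1.8604
CI: x̄ ± margin = 126 ± 1.8604
CI: (124.1396, 127.8604)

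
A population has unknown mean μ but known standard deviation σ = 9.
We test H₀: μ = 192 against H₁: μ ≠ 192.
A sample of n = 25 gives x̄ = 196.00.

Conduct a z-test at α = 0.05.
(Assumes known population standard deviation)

Answer: z = 2.2222, reject H₀

Derivation:
Standard error: SE = σ/√n = 9/√25 = 1.8000
z-statistic: z = (x̄ - μ₀)/SE = (196.00 - 192)/1.8000 = 2.2222
Critical value: ±1.960
p-value = 0.0263
Decision: reject H₀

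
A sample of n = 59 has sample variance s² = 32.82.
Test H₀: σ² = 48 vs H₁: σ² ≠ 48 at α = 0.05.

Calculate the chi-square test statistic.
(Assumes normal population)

df = n - 1 = 58
χ² = (n-1)s²/σ₀² = 58×32.82/48 = 39.6575
Critical values: χ²_{0.975,58} = 38.844, χ²_{0.025,58} = 80.936
Rejection region: χ² < 38.844 or χ² > 80.936
Decision: fail to reject H₀

Answer: χ² = 39.6575, fail to reject H₀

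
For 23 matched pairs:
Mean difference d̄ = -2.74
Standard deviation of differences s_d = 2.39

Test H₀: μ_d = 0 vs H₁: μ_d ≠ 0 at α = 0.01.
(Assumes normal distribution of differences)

Answer: t = -5.4987, reject H₀

Derivation:
df = n - 1 = 22
SE = s_d/√n = 2.39/√23 = 0.4983
t = d̄/SE = -2.74/0.4983 = -5.4987
Critical value: t_{0.005,22} = ±2.819
p-value < 0.0001
Decision: reject H₀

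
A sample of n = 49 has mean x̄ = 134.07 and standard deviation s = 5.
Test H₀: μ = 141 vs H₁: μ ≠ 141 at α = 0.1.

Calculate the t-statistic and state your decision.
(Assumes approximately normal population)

Answer: t = -9.7018, reject H₀

Derivation:
df = n - 1 = 48
SE = s/√n = 5/√49 = 0.7143
t = (x̄ - μ₀)/SE = (134.07 - 141)/0.7143 = -9.7018
Critical value: t_{0.05,48} = ±1.677
p-value < 0.0001
Decision: reject H₀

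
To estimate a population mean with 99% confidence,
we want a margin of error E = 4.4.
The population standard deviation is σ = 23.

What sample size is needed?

z_0.005 = 2.576
n = (z×σ/E)² = (2.576×23/4.4)²
n = 181.3185
Round up: n = 182

Answer: n = 182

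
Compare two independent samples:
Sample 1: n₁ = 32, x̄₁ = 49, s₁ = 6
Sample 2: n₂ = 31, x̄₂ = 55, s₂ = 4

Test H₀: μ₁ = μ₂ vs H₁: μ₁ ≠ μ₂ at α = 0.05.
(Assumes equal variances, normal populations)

Pooled variance: s²_p = [31×6² + 30×4²]/(61) = 26.1639
s_p = 5.1151
SE = s_p×√(1/n₁ + 1/n₂) = 5.1151×√(1/32 + 1/31) = 1.2890
t = (x̄₁ - x̄₂)/SE = (49 - 55)/1.2890 = -4.6548
df = 61, t-critical = ±2.000
Decision: reject H₀

Answer: t = -4.6548, reject H₀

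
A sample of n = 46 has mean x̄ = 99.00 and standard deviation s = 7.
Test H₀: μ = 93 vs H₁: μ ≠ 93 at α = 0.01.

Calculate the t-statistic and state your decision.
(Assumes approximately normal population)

df = n - 1 = 45
SE = s/√n = 7/√46 = 1.0321
t = (x̄ - μ₀)/SE = (99.00 - 93)/1.0321 = 5.8134
Critical value: t_{0.005,45} = ±2.690
p-value < 0.0001
Decision: reject H₀

Answer: t = 5.8134, reject H₀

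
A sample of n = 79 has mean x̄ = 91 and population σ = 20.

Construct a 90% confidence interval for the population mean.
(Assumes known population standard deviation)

Confidence level: 90%, α = 0.1
z_0.05 = 1.645
SE = σ/√n = 20/√79 = 2.2502
Margin of error = 1.645 × 2.2502 = 3.7016
CI: x̄ ± margin = 91 ± 3.7016
CI: (87.2984, 94.7016)

Answer: (87.2984, 94.7016)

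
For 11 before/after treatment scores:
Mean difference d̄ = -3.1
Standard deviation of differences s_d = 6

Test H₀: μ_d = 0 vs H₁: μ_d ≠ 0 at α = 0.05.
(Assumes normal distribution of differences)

Answer: t = -1.7136, fail to reject H₀

Derivation:
df = n - 1 = 10
SE = s_d/√n = 6/√11 = 1.8091
t = d̄/SE = -3.1/1.8091 = -1.7136
Critical value: t_{0.025,10} = ±2.228
p-value ≈ 0.1174
Decision: fail to reject H₀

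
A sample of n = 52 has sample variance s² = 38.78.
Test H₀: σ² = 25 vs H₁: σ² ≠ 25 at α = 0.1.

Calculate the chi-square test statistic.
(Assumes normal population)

Answer: χ² = 79.1112, reject H₀

Derivation:
df = n - 1 = 51
χ² = (n-1)s²/σ₀² = 51×38.78/25 = 79.1112
Critical values: χ²_{0.95,51} = 35.600, χ²_{0.05,51} = 68.669
Rejection region: χ² < 35.600 or χ² > 68.669
Decision: reject H₀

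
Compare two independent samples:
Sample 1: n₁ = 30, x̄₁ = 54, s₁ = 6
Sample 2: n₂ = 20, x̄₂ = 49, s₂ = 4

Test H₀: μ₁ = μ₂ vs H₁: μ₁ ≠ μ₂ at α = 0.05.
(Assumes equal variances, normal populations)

Answer: t = 3.2684, reject H₀

Derivation:
Pooled variance: s²_p = [29×6² + 19×4²]/(48) = 28.0833
s_p = 5.2994
SE = s_p×√(1/n₁ + 1/n₂) = 5.2994×√(1/30 + 1/20) = 1.5298
t = (x̄₁ - x̄₂)/SE = (54 - 49)/1.5298 = 3.2684
df = 48, t-critical = ±2.011
Decision: reject H₀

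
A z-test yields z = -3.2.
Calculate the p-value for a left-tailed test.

Answer: p-value ≈ 0.0007

Derivation:
For z = -3.2:
p = P(Z < -3.2) = Φ(-3.2) = 0.0007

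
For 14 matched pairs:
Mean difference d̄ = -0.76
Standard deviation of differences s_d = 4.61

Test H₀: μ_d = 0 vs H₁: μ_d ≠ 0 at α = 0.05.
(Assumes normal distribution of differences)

df = n - 1 = 13
SE = s_d/√n = 4.61/√14 = 1.2321
t = d̄/SE = -0.76/1.2321 = -0.6168
Critical value: t_{0.025,13} = ±2.160
p-value ≈ 0.5480
Decision: fail to reject H₀

Answer: t = -0.6168, fail to reject H₀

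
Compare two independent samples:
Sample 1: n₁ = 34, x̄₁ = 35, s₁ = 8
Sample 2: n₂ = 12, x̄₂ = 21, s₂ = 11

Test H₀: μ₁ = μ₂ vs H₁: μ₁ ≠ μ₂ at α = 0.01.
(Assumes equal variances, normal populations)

Pooled variance: s²_p = [33×8² + 11×11²]/(44) = 78.2500
s_p = 8.8459
SE = s_p×√(1/n₁ + 1/n₂) = 8.8459×√(1/34 + 1/12) = 2.9702
t = (x̄₁ - x̄₂)/SE = (35 - 21)/2.9702 = 4.7135
df = 44, t-critical = ±2.692
Decision: reject H₀

Answer: t = 4.7135, reject H₀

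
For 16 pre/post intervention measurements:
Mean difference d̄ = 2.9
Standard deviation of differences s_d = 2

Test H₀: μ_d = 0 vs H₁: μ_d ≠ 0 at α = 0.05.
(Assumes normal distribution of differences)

df = n - 1 = 15
SE = s_d/√n = 2/√16 = 0.5000
t = d̄/SE = 2.9/0.5000 = 5.8000
Critical value: t_{0.025,15} = ±2.131
p-value < 0.0001
Decision: reject H₀

Answer: t = 5.8000, reject H₀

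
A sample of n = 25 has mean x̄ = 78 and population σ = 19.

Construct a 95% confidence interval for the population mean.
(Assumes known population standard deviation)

Confidence level: 95%, α = 0.05
z_0.025 = 1.960
SE = σ/√n = 19/√25 = 3.8000
Margin of error = 1.960 × 3.8000 = 7.4480
CI: x̄ ± margin = 78 ± 7.4480
CI: (70.5520, 85.4480)

Answer: (70.5520, 85.4480)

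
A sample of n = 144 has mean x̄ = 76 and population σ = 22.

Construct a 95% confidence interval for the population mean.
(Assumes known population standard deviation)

Answer: (72.4067, 79.5933)

Derivation:
Confidence level: 95%, α = 0.05
z_0.025 = 1.960
SE = σ/√n = 22/√144 = 1.8333
Margin of error = 1.960 × 1.8333 = 3.5933
CI: x̄ ± margin = 76 ± 3.5933
CI: (72.4067, 79.5933)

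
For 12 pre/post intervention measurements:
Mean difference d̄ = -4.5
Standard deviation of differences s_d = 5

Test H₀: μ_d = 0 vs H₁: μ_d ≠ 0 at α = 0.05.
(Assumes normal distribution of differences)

Answer: t = -3.1176, reject H₀

Derivation:
df = n - 1 = 11
SE = s_d/√n = 5/√12 = 1.4434
t = d̄/SE = -4.5/1.4434 = -3.1176
Critical value: t_{0.025,11} = ±2.201
p-value ≈ 0.0098
Decision: reject H₀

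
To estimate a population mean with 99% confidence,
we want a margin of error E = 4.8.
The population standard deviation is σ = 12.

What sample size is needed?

z_0.005 = 2.576
n = (z×σ/E)² = (2.576×12/4.8)²
n = 41.4736
Round up: n = 42

Answer: n = 42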